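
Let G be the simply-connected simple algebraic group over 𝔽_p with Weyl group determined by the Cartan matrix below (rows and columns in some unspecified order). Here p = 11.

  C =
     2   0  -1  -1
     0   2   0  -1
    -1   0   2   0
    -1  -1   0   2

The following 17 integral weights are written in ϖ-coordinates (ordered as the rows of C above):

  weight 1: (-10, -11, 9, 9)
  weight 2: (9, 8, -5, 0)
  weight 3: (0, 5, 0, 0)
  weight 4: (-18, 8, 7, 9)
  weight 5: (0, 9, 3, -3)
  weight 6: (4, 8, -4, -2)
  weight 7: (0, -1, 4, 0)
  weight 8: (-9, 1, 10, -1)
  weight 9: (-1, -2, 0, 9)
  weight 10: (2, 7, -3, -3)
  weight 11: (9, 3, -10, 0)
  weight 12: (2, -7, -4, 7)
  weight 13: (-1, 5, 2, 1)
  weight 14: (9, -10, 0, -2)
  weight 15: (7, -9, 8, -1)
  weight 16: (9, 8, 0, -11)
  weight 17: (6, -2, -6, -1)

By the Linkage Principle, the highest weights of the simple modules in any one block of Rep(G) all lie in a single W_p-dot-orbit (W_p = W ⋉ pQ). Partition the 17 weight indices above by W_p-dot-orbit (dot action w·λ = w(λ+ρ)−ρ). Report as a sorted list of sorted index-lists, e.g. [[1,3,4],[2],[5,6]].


Dynkin diagram of C (from the 6 off-diagonal −1 entries): A_4.

Folding the 17 weights λ_j+ρ into Ā_11 (reps in the given 4-coord order):

    [1] (0, 1, 1, 9)
    [2] (1, 0, 5, 1)
    [3] (1, 6, 1, 1)
    [4] (1, 6, 1, 1)
    [5] (1, 6, 1, 1)
    [6] (1, 6, 1, 1)
    [7] (1, 0, 5, 1)
    [8] (0, 6, 3, 2)
    [9] (0, 1, 1, 9)
    [10] (1, 6, 1, 1)
    [11] (1, 0, 5, 1)
    [12] (0, 6, 3, 2)
    [13] (0, 6, 3, 2)
    [14] (0, 1, 1, 9)
    [15] (0, 6, 3, 2)
    [16] (0, 1, 1, 9)
    [17] (1, 0, 5, 1)

Partition of {1..17} into 4 W_11-dot-orbits:

[[1, 9, 14, 16], [2, 7, 11, 17], [3, 4, 5, 6, 10], [8, 12, 13, 15]]


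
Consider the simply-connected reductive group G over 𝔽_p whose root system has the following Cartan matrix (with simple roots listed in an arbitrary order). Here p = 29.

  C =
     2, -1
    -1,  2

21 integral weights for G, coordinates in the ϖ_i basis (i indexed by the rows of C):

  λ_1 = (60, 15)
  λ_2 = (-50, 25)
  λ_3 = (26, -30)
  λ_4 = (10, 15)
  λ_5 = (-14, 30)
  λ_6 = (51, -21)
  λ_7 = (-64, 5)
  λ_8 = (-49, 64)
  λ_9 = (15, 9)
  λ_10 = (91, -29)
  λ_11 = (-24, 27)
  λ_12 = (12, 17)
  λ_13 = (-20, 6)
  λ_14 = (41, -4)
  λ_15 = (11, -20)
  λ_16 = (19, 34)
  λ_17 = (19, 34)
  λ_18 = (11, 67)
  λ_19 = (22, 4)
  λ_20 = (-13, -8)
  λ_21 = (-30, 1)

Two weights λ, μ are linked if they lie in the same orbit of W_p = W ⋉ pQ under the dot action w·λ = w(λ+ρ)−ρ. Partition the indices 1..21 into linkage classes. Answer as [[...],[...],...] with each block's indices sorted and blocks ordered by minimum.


A_2 Cartan matrix, 2 simple roots permuted; ρ=(1,1).

λ_j+ρ reflected into Ā_29 (⟨·,θ^∨⟩≤29); 2-tuples as given:

  λ_1+ρ ↦ (16, 10)
  λ_2+ρ ↦ (6, 3)
  λ_3+ρ ↦ (2, 27)
  λ_4+ρ ↦ (11, 16)
  λ_5+ρ ↦ (11, 16)
  λ_6+ρ ↦ (6, 3)
  λ_7+ρ ↦ (23, 5)
  λ_8+ρ ↦ (7, 12)
  λ_9+ρ ↦ (16, 10)
  λ_10+ρ ↦ (23, 5)
  λ_11+ρ ↦ (23, 5)
  λ_12+ρ ↦ (11, 16)
  λ_13+ρ ↦ (7, 12)
  λ_14+ρ ↦ (16, 10)
  λ_15+ρ ↦ (7, 12)
  λ_16+ρ ↦ (6, 3)
  λ_17+ρ ↦ (6, 3)
  λ_18+ρ ↦ (7, 12)
  λ_19+ρ ↦ (23, 5)
  λ_20+ρ ↦ (7, 12)
  λ_21+ρ ↦ (2, 27)

Grouping the 21 weights by Ā_29-representative: 6 linkage classes.

[[1, 9, 14], [2, 6, 16, 17], [3, 21], [4, 5, 12], [7, 10, 11, 19], [8, 13, 15, 18, 20]]


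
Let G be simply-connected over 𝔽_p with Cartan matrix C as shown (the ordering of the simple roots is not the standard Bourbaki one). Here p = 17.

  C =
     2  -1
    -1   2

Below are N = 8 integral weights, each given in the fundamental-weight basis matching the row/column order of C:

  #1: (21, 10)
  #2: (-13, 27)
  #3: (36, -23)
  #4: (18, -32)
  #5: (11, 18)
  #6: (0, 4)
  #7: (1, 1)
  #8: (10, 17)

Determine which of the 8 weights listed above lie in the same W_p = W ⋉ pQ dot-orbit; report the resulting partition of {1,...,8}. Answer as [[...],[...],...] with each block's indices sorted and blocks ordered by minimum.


Root system A_2: the 2×2 matrix C matches after relabeling.

Folding the 8 weights λ_j+ρ into Ā_17 (reps in the given 2-coord order):

  1: (1, 5);  2: (1, 5);  3: (2, 3);  4: (2, 3);  5: (2, 3);  6: (1, 5);  7: (2, 2);  8: (1, 5)

3 distinct reps among the 8 weights ⇒ 3 W_17-linkage classes:

[[1, 2, 6, 8], [3, 4, 5], [7]]


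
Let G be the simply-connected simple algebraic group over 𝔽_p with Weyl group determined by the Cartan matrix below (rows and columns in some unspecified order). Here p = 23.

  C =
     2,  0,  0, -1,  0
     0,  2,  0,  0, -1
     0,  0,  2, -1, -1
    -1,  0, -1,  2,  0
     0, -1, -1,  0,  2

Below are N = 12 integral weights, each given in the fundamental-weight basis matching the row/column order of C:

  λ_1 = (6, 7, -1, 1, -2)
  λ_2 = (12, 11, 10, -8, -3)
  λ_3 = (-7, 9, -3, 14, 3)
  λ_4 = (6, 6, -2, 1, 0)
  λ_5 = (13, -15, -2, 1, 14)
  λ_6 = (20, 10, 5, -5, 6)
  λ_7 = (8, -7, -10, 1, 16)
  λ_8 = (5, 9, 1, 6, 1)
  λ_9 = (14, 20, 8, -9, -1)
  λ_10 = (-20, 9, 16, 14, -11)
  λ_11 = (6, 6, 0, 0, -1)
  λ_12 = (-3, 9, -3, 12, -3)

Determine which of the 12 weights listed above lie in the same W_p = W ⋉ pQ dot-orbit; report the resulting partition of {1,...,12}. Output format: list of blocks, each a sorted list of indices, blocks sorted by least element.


Root system A_5: the 5×5 matrix C matches after relabeling.

W_23-reps of the 12 weights in Ā_23 (same 5-coord order as C):

  λ_1 → (7, 7, 1, 1, 0) · λ_2 → (2, 6, 2, 7, 2) · λ_3 → (2, 6, 2, 7, 2) · λ_4 → (7, 7, 1, 1, 0) · λ_5 → (7, 7, 1, 1, 0) · λ_6 → (1, 7, 2, 3, 0) · λ_7 → (2, 6, 2, 7, 2) · λ_8 → (2, 6, 2, 7, 2) · λ_9 → (7, 7, 1, 1, 0) · λ_10 → (6, 9, 3, 4, 1) · λ_11 → (7, 7, 1, 1, 0) · λ_12 → (2, 6, 2, 7, 2)

Grouping the 12 weights by Ā_23-representative: 4 linkage classes.

[[1, 4, 5, 9, 11], [2, 3, 7, 8, 12], [6], [10]]


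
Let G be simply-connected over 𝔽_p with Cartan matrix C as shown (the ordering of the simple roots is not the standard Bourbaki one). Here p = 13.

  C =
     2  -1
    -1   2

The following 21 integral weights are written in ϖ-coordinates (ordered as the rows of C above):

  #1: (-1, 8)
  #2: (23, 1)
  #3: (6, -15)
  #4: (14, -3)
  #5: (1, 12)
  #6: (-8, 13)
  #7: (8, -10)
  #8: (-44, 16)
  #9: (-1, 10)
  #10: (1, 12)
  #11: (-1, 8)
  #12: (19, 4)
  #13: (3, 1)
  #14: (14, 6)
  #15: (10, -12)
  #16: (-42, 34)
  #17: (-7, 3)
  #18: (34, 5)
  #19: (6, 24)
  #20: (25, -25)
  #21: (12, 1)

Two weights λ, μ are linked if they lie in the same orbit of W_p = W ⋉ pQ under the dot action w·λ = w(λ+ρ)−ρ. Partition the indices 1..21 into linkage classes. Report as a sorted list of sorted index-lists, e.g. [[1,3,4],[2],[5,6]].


Dynkin diagram of C (from the 2 off-diagonal −1 entries): A_2.

Folding the 21 weights λ_j+ρ into Ā_13 (reps in the given 2-coord order):

    λ_1+ρ ↦ (0, 9)
    λ_2+ρ ↦ (0, 11)
    λ_3+ρ ↦ (6, 6)
    λ_4+ρ ↦ (11, 0)
    λ_5+ρ ↦ (0, 11)
    λ_6+ρ ↦ (6, 6)
    λ_7+ρ ↦ (0, 9)
    λ_8+ρ ↦ (0, 9)
    λ_9+ρ ↦ (0, 11)
    λ_10+ρ ↦ (0, 11)
    λ_11+ρ ↦ (0, 9)
    λ_12+ρ ↦ (1, 7)
    λ_13+ρ ↦ (4, 2)
    λ_14+ρ ↦ (4, 2)
    λ_15+ρ ↦ (0, 11)
    λ_16+ρ ↦ (4, 2)
    λ_17+ρ ↦ (4, 2)
    λ_18+ρ ↦ (4, 2)
    λ_19+ρ ↦ (6, 6)
    λ_20+ρ ↦ (11, 0)
    λ_21+ρ ↦ (11, 0)

6 distinct reps among the 21 weights ⇒ 6 W_13-linkage classes:

[[1, 7, 8, 11], [2, 5, 9, 10, 15], [3, 6, 19], [4, 20, 21], [12], [13, 14, 16, 17, 18]]


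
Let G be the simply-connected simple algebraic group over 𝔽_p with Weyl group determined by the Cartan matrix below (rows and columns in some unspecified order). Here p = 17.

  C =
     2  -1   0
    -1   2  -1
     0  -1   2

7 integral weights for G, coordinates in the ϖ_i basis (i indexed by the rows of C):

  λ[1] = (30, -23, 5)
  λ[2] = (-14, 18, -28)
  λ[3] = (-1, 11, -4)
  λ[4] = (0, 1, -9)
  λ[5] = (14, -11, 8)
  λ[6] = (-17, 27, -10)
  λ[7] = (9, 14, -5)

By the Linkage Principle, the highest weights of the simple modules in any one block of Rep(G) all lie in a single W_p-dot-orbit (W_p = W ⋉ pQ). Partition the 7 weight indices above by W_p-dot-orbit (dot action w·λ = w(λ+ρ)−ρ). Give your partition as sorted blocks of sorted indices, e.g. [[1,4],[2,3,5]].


Dynkin diagram of C (from the 4 off-diagonal −1 entries): A_3.

Folding the 7 weights λ_j+ρ into Ā_17 (reps in the given 3-coord order):

  λ_1+ρ ↦ (5, 1, 2)
  λ_2+ρ ↦ (2, 7, 4)
  λ_3+ρ ↦ (0, 9, 3)
  λ_4+ρ ↦ (5, 1, 2)
  λ_5+ρ ↦ (5, 9, 1)
  λ_6+ρ ↦ (5, 1, 2)
  λ_7+ρ ↦ (2, 7, 4)

Partition of {1..7} into 4 W_17-dot-orbits:

[[1, 4, 6], [2, 7], [3], [5]]


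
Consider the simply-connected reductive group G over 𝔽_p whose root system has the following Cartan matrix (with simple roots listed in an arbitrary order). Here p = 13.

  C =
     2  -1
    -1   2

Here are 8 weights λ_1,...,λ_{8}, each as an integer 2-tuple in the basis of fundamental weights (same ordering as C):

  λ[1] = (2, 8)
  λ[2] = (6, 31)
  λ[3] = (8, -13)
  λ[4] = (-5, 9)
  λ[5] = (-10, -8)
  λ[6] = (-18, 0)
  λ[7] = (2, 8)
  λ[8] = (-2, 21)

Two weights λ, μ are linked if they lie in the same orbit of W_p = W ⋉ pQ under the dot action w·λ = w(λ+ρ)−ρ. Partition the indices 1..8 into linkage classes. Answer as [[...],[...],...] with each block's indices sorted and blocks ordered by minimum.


Cartan matrix: type A_2 (|W|=6); un-permuting the 2 rows.

W_13-reps of the 8 weights in Ā_13 (same 2-coord order as C):

  [1] (3, 9) · [2] (0, 7) · [3] (3, 9) · [4] (4, 6) · [5] (4, 6) · [6] (3, 9) · [7] (3, 9) · [8] (8, 4)

Linkage partition of the 8 weights (4 classes, p=13):

[[1, 3, 6, 7], [2], [4, 5], [8]]


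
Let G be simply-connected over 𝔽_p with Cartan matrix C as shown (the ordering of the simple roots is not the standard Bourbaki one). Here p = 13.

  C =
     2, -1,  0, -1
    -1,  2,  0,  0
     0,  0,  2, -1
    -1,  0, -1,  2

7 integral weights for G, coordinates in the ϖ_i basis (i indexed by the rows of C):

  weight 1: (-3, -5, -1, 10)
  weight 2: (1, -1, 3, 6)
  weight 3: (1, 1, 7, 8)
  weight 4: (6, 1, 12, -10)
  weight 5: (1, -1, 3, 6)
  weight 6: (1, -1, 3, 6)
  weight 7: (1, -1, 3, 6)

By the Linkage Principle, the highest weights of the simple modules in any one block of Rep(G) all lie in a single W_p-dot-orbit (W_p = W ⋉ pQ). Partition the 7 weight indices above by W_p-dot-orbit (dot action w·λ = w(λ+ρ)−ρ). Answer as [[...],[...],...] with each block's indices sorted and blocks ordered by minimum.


C ↔ A_4 under row/col permutation; |W(A_4)| = 120.

λ_j+ρ reflected into Ā_13 (⟨·,θ^∨⟩≤13); 4-tuples as given:

  [1] (4, 2, 0, 5) · [2] (2, 0, 4, 7) · [3] (4, 2, 0, 5) · [4] (2, 0, 4, 7) · [5] (2, 0, 4, 7) · [6] (2, 0, 4, 7) · [7] (2, 0, 4, 7)

Linkage partition of the 7 weights (2 classes, p=13):

[[1, 3], [2, 4, 5, 6, 7]]


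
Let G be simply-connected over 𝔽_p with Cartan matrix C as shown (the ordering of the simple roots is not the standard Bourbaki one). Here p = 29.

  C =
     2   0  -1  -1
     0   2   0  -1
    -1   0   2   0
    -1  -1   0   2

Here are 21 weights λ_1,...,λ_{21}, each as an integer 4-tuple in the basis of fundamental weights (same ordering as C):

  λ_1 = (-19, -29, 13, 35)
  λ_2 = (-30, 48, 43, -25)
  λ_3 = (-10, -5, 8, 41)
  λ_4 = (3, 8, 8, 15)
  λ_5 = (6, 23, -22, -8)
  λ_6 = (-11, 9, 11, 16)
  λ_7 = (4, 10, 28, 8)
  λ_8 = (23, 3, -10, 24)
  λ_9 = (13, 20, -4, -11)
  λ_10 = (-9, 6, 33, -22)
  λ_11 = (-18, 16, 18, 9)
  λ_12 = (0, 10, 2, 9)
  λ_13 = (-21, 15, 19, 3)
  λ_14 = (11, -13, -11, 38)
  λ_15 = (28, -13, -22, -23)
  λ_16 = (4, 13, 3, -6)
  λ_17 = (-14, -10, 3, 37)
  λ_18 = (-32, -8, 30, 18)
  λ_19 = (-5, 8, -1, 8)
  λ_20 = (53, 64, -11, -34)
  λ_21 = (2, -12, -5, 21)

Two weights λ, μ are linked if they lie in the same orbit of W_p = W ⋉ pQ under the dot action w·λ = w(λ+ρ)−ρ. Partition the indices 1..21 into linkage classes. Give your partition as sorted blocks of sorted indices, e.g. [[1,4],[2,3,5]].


Dynkin diagram of C (from the 6 off-diagonal −1 entries): A_4.

Folding the 21 weights λ_j+ρ into Ā_29 (reps in the given 4-coord order):

  [1] (1, 11, 3, 10) · [2] (0, 9, 4, 5) · [3] (4, 0, 0, 16) · [4] (4, 0, 0, 16) · [5] (7, 3, 0, 14) · [6] (10, 10, 2, 7) · [7] (0, 9, 4, 5) · [8] (0, 9, 4, 5) · [9] (1, 11, 3, 10) · [10] (7, 3, 0, 14) · [11] (10, 10, 2, 7) · [12] (1, 11, 3, 10) · [13] (4, 0, 0, 16) · [14] (10, 10, 2, 7) · [15] (7, 3, 0, 14) · [16] (0, 9, 4, 5) · [17] (4, 0, 0, 16) · [18] (10, 10, 2, 7) · [19] (0, 9, 4, 5) · [20] (1, 11, 3, 10) · [21] (1, 11, 3, 10)

5 distinct reps among the 21 weights ⇒ 5 W_29-linkage classes:

[[1, 9, 12, 20, 21], [2, 7, 8, 16, 19], [3, 4, 13, 17], [5, 10, 15], [6, 11, 14, 18]]


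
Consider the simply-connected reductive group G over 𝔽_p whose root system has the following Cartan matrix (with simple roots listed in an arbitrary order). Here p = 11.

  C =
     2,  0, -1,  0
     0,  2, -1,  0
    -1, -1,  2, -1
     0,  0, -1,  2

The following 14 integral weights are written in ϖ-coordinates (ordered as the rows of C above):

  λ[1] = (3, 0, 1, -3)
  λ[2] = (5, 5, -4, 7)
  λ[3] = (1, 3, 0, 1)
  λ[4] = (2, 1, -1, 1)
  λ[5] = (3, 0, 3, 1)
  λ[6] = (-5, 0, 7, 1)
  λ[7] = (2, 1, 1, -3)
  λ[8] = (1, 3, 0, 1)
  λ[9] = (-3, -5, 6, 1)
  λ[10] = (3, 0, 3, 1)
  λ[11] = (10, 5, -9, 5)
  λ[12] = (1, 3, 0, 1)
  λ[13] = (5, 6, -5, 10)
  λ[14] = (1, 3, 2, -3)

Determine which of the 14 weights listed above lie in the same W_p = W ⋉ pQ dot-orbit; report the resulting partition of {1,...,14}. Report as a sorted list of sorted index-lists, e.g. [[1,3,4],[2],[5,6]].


D_4 Cartan matrix, 4 simple roots permuted; ρ=(1,1,1,1).

W_11-reps of the 14 weights in Ā_11 (same 4-coord order as C):

    [1] (4, 1, 0, 2)
    [2] (0, 0, 3, 2)
    [3] (2, 4, 1, 2)
    [4] (3, 2, 0, 2)
    [5] (4, 1, 0, 2)
    [6] (4, 1, 0, 2)
    [7] (3, 2, 0, 2)
    [8] (2, 4, 1, 2)
    [9] (2, 4, 1, 2)
    [10] (4, 1, 0, 2)
    [11] (3, 2, 0, 2)
    [12] (2, 4, 1, 2)
    [13] (3, 2, 0, 2)
    [14] (2, 4, 1, 2)

Grouping the 14 weights by Ā_11-representative: 4 linkage classes.

[[1, 5, 6, 10], [2], [3, 8, 9, 12, 14], [4, 7, 11, 13]]


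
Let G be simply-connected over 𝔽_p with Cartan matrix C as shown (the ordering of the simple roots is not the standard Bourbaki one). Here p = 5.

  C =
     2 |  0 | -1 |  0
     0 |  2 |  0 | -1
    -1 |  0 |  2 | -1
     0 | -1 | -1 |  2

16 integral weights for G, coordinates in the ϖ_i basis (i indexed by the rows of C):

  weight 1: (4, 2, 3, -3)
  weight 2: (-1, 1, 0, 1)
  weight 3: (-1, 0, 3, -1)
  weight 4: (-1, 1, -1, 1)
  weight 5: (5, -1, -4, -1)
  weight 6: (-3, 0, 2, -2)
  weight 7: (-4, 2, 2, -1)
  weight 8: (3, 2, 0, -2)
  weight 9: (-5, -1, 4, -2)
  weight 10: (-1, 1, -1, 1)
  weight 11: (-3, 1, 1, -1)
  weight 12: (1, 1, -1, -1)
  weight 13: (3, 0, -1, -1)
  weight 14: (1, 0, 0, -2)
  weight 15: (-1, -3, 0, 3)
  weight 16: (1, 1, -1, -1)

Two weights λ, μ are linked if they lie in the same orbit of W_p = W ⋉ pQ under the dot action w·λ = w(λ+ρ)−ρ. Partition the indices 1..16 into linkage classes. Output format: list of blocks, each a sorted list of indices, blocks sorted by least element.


Dynkin diagram of C (from the 6 off-diagonal −1 entries): A_4.

Each λ_j+ρ reduced to Ā_5; 4-tuples below use C's row order:

    [1] (0, 2, 0, 2)
    [2] (0, 2, 1, 2)
    [3] (0, 1, 4, 0)
    [4] (0, 2, 0, 2)
    [5] (2, 2, 0, 0)
    [6] (2, 0, 0, 1)
    [7] (2, 2, 0, 0)
    [8] (2, 0, 0, 1)
    [9] (4, 1, 0, 0)
    [10] (0, 2, 0, 2)
    [11] (2, 2, 0, 0)
    [12] (2, 2, 0, 0)
    [13] (4, 1, 0, 0)
    [14] (2, 0, 0, 1)
    [15] (0, 2, 1, 2)
    [16] (2, 2, 0, 0)

Grouping the 16 weights by Ā_5-representative: 6 linkage classes.

[[1, 4, 10], [2, 15], [3], [5, 7, 11, 12, 16], [6, 8, 14], [9, 13]]


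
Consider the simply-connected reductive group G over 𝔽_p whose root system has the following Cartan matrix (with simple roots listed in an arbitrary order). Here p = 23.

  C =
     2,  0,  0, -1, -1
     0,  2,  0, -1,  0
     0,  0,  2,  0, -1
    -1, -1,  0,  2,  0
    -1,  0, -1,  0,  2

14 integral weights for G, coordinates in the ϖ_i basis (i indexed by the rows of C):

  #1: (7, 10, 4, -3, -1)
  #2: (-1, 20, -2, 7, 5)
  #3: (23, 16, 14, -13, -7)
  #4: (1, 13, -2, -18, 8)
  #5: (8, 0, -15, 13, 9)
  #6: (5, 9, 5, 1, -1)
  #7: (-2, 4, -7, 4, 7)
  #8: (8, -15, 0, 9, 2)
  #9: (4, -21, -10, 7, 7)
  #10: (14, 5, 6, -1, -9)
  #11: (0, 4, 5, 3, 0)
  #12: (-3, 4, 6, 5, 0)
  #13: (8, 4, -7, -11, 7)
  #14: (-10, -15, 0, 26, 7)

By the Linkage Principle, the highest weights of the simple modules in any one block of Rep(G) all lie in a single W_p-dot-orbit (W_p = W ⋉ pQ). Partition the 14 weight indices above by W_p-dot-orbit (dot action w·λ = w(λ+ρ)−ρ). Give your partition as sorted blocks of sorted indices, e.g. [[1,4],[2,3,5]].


Cartan matrix: type A_5 (|W|=720); un-permuting the 5 rows.

Folding the 14 weights λ_j+ρ into Ā_23 (reps in the given 5-coord order):

  [1] (6, 9, 5, 2, 0);  [2] (6, 9, 5, 2, 0);  [3] (6, 9, 5, 2, 0);  [4] (7, 2, 6, 1, 1);  [5] (5, 10, 1, 4, 3);  [6] (6, 9, 5, 2, 0);  [7] (1, 5, 6, 4, 1);  [8] (5, 10, 1, 4, 3);  [9] (1, 8, 1, 4, 7);  [10] (7, 6, 1, 0, 7);  [11] (1, 5, 6, 4, 1);  [12] (1, 5, 6, 4, 1);  [13] (1, 5, 6, 4, 1);  [14] (5, 10, 1, 4, 3)

These 14 weights hit 6 W_23-dot-orbits; sizes (4, 1, 3, 4, 1, 1):

[[1, 2, 3, 6], [4], [5, 8, 14], [7, 11, 12, 13], [9], [10]]


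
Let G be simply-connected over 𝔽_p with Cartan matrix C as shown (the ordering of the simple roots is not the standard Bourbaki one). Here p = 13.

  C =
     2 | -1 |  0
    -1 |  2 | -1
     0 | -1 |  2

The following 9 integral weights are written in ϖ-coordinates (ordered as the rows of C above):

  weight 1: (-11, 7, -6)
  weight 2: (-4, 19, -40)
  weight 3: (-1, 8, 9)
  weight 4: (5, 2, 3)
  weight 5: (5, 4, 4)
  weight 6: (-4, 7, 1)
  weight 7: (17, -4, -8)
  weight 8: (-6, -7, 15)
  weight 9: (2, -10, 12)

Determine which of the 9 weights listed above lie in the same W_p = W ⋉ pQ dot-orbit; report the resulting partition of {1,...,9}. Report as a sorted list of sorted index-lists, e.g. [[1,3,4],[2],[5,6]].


Type A_3, rank 3, |W|=24; reorder rows/cols to standard.

λ_j+ρ reflected into Ā_13 (⟨·,θ^∨⟩≤13); 3-tuples as given:

  λ_1+ρ ↦ (3, 5, 2);  λ_2+ρ ↦ (6, 3, 4);  λ_3+ρ ↦ (6, 3, 4);  λ_4+ρ ↦ (6, 3, 4);  λ_5+ρ ↦ (3, 5, 2);  λ_6+ρ ↦ (3, 5, 2);  λ_7+ρ ↦ (3, 5, 2);  λ_8+ρ ↦ (3, 5, 2);  λ_9+ρ ↦ (6, 3, 4)

Linkage partition of the 9 weights (2 classes, p=13):

[[1, 5, 6, 7, 8], [2, 3, 4, 9]]


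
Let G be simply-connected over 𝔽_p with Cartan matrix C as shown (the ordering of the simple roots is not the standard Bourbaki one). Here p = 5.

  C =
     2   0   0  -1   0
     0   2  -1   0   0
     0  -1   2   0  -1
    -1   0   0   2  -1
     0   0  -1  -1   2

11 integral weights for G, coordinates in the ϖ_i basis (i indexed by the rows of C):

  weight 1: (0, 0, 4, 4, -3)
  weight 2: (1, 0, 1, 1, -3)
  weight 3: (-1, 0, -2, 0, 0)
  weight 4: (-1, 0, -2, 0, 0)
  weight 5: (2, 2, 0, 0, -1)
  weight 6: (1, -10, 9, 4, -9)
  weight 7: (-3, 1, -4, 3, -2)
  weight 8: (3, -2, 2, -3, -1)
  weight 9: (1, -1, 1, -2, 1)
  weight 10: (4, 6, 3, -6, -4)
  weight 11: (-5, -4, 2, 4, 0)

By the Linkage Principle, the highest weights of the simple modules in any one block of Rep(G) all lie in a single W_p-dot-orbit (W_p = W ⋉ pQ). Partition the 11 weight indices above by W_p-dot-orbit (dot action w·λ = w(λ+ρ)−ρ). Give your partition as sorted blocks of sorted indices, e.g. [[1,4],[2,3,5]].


C ↔ A_5 under row/col permutation; |W(A_5)| = 720.

Ā_5 reps of the 11 weights (A_5, coords as presented):

  λ_1+ρ ↦ (0, 0, 1, 1, 0) · λ_2+ρ ↦ (2, 1, 0, 0, 2) · λ_3+ρ ↦ (0, 0, 1, 1, 0) · λ_4+ρ ↦ (0, 0, 1, 1, 0) · λ_5+ρ ↦ (0, 0, 1, 1, 0) · λ_6+ρ ↦ (2, 1, 0, 0, 2) · λ_7+ρ ↦ (0, 1, 1, 2, 0) · λ_8+ρ ↦ (2, 1, 0, 0, 2) · λ_9+ρ ↦ (1, 0, 2, 1, 1) · λ_10+ρ ↦ (0, 2, 1, 1, 1) · λ_11+ρ ↦ (0, 0, 1, 1, 0)

5 distinct reps among the 11 weights ⇒ 5 W_5-linkage classes:

[[1, 3, 4, 5, 11], [2, 6, 8], [7], [9], [10]]


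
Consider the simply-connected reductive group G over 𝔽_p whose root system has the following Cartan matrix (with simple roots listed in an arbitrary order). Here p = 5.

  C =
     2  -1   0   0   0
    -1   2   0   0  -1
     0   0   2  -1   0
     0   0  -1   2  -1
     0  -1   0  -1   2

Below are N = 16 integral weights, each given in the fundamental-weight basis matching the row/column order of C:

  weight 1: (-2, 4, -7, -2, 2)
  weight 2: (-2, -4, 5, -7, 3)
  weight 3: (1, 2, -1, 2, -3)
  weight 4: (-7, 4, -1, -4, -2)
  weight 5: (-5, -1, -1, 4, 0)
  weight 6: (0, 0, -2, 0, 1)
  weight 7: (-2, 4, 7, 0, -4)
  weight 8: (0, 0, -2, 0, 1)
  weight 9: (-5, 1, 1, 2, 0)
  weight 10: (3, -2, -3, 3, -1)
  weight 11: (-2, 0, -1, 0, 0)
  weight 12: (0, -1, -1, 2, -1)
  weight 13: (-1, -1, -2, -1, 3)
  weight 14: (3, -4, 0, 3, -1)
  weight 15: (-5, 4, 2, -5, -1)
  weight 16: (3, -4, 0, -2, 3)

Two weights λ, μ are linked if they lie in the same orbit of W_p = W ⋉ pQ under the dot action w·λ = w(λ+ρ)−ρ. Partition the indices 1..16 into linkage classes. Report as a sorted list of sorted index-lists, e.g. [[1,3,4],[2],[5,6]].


Root system A_5: the 5×5 matrix C matches after relabeling.

Folding the 16 weights λ_j+ρ into Ā_5 (reps in the given 5-coord order):

  [1] (1, 1, 1, 0, 2);  [2] (1, 3, 0, 1, 0);  [3] (1, 1, 1, 0, 2);  [4] (0, 0, 0, 1, 3);  [5] (0, 0, 0, 1, 3);  [6] (1, 1, 1, 0, 2);  [7] (1, 1, 1, 0, 2);  [8] (1, 1, 1, 0, 2);  [9] (1, 0, 1, 1, 1);  [10] (1, 0, 0, 1, 1);  [11] (1, 0, 0, 1, 1);  [12] (1, 0, 0, 3, 0);  [13] (0, 0, 0, 1, 3);  [14] (0, 0, 0, 1, 3);  [15] (1, 3, 0, 1, 0);  [16] (1, 3, 0, 1, 0)

Linkage partition of the 16 weights (6 classes, p=5):

[[1, 3, 6, 7, 8], [2, 15, 16], [4, 5, 13, 14], [9], [10, 11], [12]]


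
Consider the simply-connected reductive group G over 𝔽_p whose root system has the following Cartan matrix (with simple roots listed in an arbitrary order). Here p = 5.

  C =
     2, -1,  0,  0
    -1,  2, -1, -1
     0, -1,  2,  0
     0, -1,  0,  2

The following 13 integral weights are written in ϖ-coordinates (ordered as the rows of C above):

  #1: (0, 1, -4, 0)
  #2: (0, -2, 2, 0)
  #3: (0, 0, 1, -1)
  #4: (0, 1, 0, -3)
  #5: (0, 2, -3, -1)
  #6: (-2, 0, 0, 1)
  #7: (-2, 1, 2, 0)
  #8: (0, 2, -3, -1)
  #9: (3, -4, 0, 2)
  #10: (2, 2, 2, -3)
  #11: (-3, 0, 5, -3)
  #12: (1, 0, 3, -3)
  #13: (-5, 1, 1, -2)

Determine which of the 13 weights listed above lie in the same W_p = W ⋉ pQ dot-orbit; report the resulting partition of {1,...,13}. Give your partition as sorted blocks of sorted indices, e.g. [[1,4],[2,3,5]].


C ↔ D_4 under row/col permutation; |W(D_4)| = 192.

Alcove-folded reps (p=5, 13 weights, presented ϖ-order):

  1: (0, 1, 2, 0)
  2: (0, 1, 2, 0)
  3: (1, 1, 2, 0)
  4: (1, 0, 1, 2)
  5: (1, 1, 2, 0)
  6: (1, 0, 1, 2)
  7: (0, 1, 2, 0)
  8: (1, 1, 2, 0)
  9: (1, 1, 2, 0)
  10: (1, 0, 1, 2)
  11: (0, 1, 2, 0)
  12: (0, 1, 2, 0)
  13: (1, 0, 1, 2)

These 13 weights hit 3 W_5-dot-orbits; sizes (5, 4, 4):

[[1, 2, 7, 11, 12], [3, 5, 8, 9], [4, 6, 10, 13]]


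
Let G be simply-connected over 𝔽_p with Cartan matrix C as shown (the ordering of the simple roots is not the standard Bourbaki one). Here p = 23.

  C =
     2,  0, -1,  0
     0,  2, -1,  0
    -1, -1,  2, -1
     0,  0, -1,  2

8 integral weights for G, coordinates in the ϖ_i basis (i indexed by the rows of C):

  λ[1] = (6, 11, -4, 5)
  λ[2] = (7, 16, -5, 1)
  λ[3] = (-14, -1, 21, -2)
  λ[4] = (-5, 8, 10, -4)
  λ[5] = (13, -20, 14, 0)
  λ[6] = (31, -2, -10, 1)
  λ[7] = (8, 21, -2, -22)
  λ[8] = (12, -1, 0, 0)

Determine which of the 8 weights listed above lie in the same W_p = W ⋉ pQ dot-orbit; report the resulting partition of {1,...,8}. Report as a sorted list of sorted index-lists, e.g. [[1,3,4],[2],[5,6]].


Dynkin diagram of C (from the 6 off-diagonal −1 entries): D_4.

λ_j+ρ reflected into Ā_23 (⟨·,θ^∨⟩≤23); 4-tuples as given:

  λ_1 → (4, 9, 3, 3);  λ_2 → (4, 13, 2, 2);  λ_3 → (13, 0, 1, 1);  λ_4 → (4, 9, 3, 3);  λ_5 → (4, 9, 3, 3);  λ_6 → (13, 0, 1, 1);  λ_7 → (13, 0, 1, 1);  λ_8 → (13, 0, 1, 1)

These 8 weights hit 3 W_23-dot-orbits; sizes (3, 1, 4):

[[1, 4, 5], [2], [3, 6, 7, 8]]


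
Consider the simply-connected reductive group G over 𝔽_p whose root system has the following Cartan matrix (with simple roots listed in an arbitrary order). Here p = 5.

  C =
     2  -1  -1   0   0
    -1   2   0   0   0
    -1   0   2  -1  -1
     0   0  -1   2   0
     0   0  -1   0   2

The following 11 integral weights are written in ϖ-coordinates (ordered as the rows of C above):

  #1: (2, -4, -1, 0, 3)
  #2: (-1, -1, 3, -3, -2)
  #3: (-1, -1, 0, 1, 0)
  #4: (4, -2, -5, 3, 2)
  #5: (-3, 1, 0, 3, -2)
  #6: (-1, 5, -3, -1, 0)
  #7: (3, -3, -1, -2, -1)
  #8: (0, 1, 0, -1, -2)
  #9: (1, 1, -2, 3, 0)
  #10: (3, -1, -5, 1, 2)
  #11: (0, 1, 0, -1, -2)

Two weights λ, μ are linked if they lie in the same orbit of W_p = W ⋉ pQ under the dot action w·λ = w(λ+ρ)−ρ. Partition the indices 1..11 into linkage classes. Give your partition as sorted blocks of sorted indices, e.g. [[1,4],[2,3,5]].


Cartan matrix: type D_5 (|W|=1920); un-permuting the 5 rows.

Folding the 11 weights λ_j+ρ into Ā_5 (reps in the given 5-coord order):

  λ_1+ρ ↦ (0, 0, 1, 2, 1)
  λ_2+ρ ↦ (0, 0, 1, 2, 1)
  λ_3+ρ ↦ (0, 0, 1, 2, 1)
  λ_4+ρ ↦ (1, 2, 0, 0, 1)
  λ_5+ρ ↦ (0, 0, 1, 2, 1)
  λ_6+ρ ↦ (1, 2, 0, 0, 1)
  λ_7+ρ ↦ (1, 2, 0, 0, 1)
  λ_8+ρ ↦ (1, 2, 0, 0, 1)
  λ_9+ρ ↦ (0, 1, 0, 1, 2)
  λ_10+ρ ↦ (0, 0, 1, 2, 1)
  λ_11+ρ ↦ (1, 2, 0, 0, 1)

Linkage partition of the 11 weights (3 classes, p=5):

[[1, 2, 3, 5, 10], [4, 6, 7, 8, 11], [9]]


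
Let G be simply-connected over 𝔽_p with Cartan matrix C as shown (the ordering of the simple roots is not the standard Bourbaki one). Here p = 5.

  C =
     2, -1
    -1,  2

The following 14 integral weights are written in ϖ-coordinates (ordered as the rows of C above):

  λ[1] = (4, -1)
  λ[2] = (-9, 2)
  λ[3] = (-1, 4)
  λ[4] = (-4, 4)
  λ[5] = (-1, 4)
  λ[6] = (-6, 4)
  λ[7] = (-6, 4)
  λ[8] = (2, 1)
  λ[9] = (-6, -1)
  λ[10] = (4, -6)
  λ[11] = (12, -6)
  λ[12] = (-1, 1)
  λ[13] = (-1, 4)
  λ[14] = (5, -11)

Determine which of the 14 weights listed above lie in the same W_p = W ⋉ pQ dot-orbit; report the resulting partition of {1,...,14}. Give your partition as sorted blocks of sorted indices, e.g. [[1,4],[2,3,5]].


C ↔ A_2 under row/col permutation; |W(A_2)| = 6.

Each λ_j+ρ reduced to Ā_5; 2-tuples below use C's row order:

    λ_1 → (5, 0)
    λ_2 → (0, 2)
    λ_3 → (0, 5)
    λ_4 → (3, 2)
    λ_5 → (0, 5)
    λ_6 → (5, 0)
    λ_7 → (5, 0)
    λ_8 → (3, 2)
    λ_9 → (0, 5)
    λ_10 → (0, 5)
    λ_11 → (3, 0)
    λ_12 → (0, 2)
    λ_13 → (0, 5)
    λ_14 → (1, 0)

Linkage partition of the 14 weights (6 classes, p=5):

[[1, 6, 7], [2, 12], [3, 5, 9, 10, 13], [4, 8], [11], [14]]


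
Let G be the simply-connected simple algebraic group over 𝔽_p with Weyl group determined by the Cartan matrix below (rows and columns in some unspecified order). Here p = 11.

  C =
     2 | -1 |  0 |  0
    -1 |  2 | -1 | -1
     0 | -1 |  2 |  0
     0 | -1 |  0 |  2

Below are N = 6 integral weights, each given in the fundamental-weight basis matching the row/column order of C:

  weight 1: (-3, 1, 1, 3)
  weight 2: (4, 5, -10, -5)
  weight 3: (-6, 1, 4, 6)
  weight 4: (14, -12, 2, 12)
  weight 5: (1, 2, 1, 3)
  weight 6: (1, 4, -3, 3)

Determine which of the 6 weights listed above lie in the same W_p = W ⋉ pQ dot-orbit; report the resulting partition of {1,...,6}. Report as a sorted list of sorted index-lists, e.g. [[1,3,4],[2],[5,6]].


D_4 Cartan matrix, 4 simple roots permuted; ρ=(1,1,1,1).

Alcove-folded reps (p=11, 6 weights, presented ϖ-order):

  [1] (2, 0, 2, 4) · [2] (2, 2, 2, 3) · [3] (2, 0, 2, 4) · [4] (2, 0, 2, 4) · [5] (2, 0, 2, 4) · [6] (2, 0, 2, 4)

2 distinct reps among the 6 weights ⇒ 2 W_11-linkage classes:

[[1, 3, 4, 5, 6], [2]]


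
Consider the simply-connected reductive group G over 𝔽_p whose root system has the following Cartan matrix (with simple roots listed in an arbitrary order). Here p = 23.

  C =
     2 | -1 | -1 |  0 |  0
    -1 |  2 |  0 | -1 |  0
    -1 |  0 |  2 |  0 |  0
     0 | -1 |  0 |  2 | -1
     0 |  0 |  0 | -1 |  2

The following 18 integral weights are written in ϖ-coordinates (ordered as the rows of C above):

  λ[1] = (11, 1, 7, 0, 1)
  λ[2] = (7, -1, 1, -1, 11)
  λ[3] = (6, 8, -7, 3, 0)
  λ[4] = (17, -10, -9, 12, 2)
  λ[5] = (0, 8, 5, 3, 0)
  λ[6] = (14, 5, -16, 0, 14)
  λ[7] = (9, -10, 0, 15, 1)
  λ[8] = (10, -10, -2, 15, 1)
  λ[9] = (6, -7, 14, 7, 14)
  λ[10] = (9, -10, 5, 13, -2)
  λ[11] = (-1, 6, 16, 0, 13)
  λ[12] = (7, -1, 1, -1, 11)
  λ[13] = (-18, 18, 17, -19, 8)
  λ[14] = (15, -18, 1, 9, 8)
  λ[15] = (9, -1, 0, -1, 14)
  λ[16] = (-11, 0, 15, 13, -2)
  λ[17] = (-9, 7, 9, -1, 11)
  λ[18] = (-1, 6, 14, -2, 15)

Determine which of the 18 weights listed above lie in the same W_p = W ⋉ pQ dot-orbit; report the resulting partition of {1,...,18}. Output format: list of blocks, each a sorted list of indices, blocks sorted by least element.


Cartan matrix: type A_5 (|W|=720); un-permuting the 5 rows.

W_23-reps of the 18 weights in Ā_23 (same 5-coord order as C):

  λ_1 → (12, 2, 6, 1, 0);  λ_2 → (8, 0, 2, 0, 12);  λ_3 → (1, 9, 6, 4, 1);  λ_4 → (1, 9, 6, 4, 1);  λ_5 → (1, 9, 6, 4, 1);  λ_6 → (0, 6, 1, 1, 1);  λ_7 → (1, 9, 1, 7, 2);  λ_8 → (1, 9, 1, 7, 2);  λ_9 → (0, 6, 1, 1, 1);  λ_10 → (1, 9, 6, 4, 1);  λ_11 → (0, 6, 1, 1, 1);  λ_12 → (8, 0, 2, 0, 12);  λ_13 → (1, 9, 1, 7, 2);  λ_14 → (1, 9, 1, 7, 2);  λ_15 → (8, 0, 2, 0, 12);  λ_16 → (1, 9, 6, 4, 1);  λ_17 → (8, 0, 2, 0, 12);  λ_18 → (0, 6, 1, 1, 1)

5 distinct reps among the 18 weights ⇒ 5 W_23-linkage classes:

[[1], [2, 12, 15, 17], [3, 4, 5, 10, 16], [6, 9, 11, 18], [7, 8, 13, 14]]


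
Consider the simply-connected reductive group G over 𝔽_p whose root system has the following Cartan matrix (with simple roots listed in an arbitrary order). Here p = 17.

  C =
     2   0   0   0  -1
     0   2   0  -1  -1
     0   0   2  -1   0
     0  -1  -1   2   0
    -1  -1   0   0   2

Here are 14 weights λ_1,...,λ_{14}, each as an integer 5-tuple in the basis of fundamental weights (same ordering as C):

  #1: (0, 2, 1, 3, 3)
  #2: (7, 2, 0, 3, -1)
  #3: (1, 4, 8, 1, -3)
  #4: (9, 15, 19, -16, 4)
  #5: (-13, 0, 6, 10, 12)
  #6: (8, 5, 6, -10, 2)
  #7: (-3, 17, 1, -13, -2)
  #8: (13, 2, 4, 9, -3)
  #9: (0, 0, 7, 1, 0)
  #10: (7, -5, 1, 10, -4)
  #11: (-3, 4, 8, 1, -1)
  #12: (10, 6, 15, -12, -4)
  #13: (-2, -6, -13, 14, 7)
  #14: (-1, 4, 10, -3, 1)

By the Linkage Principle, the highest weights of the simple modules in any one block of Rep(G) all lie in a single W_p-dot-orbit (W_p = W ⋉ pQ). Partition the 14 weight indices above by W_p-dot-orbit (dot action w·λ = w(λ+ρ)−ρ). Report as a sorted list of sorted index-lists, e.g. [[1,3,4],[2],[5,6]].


Root system A_5: the 5×5 matrix C matches after relabeling.

Each λ_j+ρ reduced to Ā_17; 5-tuples below use C's row order:

  λ_1+ρ ↦ (1, 3, 2, 4, 4) · λ_2+ρ ↦ (8, 3, 1, 4, 0) · λ_3+ρ ↦ (0, 3, 9, 2, 2) · λ_4+ρ ↦ (1, 1, 8, 2, 1) · λ_5+ρ ↦ (1, 1, 8, 2, 1) · λ_6+ρ ↦ (8, 3, 1, 4, 0) · λ_7+ρ ↦ (0, 3, 9, 2, 2) · λ_8+ρ ↦ (1, 1, 8, 2, 1) · λ_9+ρ ↦ (1, 1, 8, 2, 1) · λ_10+ρ ↦ (1, 3, 2, 4, 4) · λ_11+ρ ↦ (0, 3, 9, 2, 2) · λ_12+ρ ↦ (1, 3, 2, 4, 4) · λ_13+ρ ↦ (0, 3, 9, 2, 2) · λ_14+ρ ↦ (0, 3, 9, 2, 2)

These 14 weights hit 4 W_17-dot-orbits; sizes (3, 2, 5, 4):

[[1, 10, 12], [2, 6], [3, 7, 11, 13, 14], [4, 5, 8, 9]]


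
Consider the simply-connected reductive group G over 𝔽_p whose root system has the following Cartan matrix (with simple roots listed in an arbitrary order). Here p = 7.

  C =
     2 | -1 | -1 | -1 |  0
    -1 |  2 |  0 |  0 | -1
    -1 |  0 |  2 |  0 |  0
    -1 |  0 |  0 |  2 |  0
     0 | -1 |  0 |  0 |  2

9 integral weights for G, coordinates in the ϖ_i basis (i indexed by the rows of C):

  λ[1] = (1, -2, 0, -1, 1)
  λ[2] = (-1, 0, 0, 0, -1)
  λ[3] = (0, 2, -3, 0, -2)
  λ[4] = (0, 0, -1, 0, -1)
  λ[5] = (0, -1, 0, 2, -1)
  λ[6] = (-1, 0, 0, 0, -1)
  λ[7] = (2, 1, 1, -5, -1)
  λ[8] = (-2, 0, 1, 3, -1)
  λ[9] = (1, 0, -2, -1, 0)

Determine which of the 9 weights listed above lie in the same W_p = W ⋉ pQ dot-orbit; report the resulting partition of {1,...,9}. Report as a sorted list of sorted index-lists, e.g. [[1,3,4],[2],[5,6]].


Dynkin diagram of C (from the 8 off-diagonal −1 entries): D_5.

Alcove-folded reps (p=7, 9 weights, presented ϖ-order):

    λ_1 → (1, 1, 1, 0, 1)
    λ_2 → (0, 1, 1, 1, 0)
    λ_3 → (1, 1, 1, 0, 1)
    λ_4 → (1, 1, 0, 1, 0)
    λ_5 → (1, 0, 1, 3, 0)
    λ_6 → (0, 1, 1, 1, 0)
    λ_7 → (1, 0, 1, 3, 0)
    λ_8 → (1, 0, 1, 3, 0)
    λ_9 → (1, 1, 1, 0, 1)

Partition of {1..9} into 4 W_7-dot-orbits:

[[1, 3, 9], [2, 6], [4], [5, 7, 8]]


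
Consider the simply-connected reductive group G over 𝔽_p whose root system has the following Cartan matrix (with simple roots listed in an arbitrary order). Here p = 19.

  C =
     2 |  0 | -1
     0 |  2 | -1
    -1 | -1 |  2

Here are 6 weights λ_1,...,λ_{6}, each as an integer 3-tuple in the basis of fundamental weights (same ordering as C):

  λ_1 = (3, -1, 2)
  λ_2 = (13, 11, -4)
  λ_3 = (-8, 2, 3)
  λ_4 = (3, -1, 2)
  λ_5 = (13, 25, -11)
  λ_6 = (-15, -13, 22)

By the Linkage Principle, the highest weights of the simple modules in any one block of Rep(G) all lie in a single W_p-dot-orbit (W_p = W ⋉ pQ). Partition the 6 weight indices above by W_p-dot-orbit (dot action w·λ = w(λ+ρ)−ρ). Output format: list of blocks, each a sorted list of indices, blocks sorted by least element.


Dynkin diagram of C (from the 4 off-diagonal −1 entries): A_3.

Ā_19 reps of the 6 weights (A_3, coords as presented):

  [1] (4, 0, 3);  [2] (7, 5, 3);  [3] (4, 0, 3);  [4] (4, 0, 3);  [5] (7, 5, 3);  [6] (7, 5, 3)

Grouping the 6 weights by Ā_19-representative: 2 linkage classes.

[[1, 3, 4], [2, 5, 6]]


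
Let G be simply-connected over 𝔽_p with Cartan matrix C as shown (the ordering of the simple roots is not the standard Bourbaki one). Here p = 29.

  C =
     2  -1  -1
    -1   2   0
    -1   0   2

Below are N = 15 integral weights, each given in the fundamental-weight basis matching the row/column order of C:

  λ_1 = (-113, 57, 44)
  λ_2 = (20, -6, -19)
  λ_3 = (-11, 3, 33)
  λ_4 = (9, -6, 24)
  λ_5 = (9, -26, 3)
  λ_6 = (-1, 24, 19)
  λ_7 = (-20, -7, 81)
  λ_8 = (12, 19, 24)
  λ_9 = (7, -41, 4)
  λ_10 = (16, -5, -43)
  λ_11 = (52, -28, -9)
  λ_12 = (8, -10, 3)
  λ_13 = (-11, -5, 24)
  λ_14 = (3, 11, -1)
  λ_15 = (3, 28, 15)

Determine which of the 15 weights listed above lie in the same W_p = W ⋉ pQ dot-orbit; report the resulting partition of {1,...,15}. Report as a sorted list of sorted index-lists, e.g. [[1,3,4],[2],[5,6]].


Type A_3, rank 3, |W|=24; reorder rows/cols to standard.

λ_j+ρ reflected into Ā_29 (⟨·,θ^∨⟩≤29); 3-tuples as given:

  λ_1 → (0, 9, 4)
  λ_2 → (2, 3, 16)
  λ_3 → (4, 1, 19)
  λ_4 → (4, 1, 19)
  λ_5 → (4, 10, 11)
  λ_6 → (0, 9, 4)
  λ_7 → (4, 1, 19)
  λ_8 → (0, 9, 4)
  λ_9 → (2, 3, 16)
  λ_10 → (4, 12, 0)
  λ_11 → (2, 3, 16)
  λ_12 → (0, 9, 4)
  λ_13 → (4, 10, 11)
  λ_14 → (4, 12, 0)
  λ_15 → (0, 9, 4)

These 15 weights hit 5 W_29-dot-orbits; sizes (5, 3, 3, 2, 2):

[[1, 6, 8, 12, 15], [2, 9, 11], [3, 4, 7], [5, 13], [10, 14]]


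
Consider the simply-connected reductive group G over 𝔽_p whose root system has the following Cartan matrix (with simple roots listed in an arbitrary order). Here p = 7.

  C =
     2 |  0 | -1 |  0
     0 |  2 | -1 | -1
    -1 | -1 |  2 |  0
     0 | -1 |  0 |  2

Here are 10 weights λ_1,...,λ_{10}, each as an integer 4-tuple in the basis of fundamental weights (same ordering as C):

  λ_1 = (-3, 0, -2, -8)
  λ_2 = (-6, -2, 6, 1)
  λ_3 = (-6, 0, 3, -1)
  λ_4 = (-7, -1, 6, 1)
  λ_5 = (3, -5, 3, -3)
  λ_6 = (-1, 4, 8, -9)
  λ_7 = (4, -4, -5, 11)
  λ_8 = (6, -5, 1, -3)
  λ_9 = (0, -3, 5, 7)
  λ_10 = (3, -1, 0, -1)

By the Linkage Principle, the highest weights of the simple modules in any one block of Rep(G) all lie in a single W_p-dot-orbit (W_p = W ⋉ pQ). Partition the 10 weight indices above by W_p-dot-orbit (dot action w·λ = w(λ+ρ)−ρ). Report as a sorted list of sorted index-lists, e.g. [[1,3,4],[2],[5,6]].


Type A_4, rank 4, |W|=120; reorder rows/cols to standard.

Folding the 10 weights λ_j+ρ into Ā_7 (reps in the given 4-coord order):

  [1] (4, 0, 1, 0) · [2] (4, 1, 1, 0) · [3] (4, 0, 1, 0) · [4] (4, 0, 1, 0) · [5] (1, 0, 2, 3) · [6] (4, 0, 1, 0) · [7] (1, 2, 2, 0) · [8] (1, 2, 2, 0) · [9] (4, 1, 1, 0) · [10] (4, 0, 1, 0)

Partition of {1..10} into 4 W_7-dot-orbits:

[[1, 3, 4, 6, 10], [2, 9], [5], [7, 8]]


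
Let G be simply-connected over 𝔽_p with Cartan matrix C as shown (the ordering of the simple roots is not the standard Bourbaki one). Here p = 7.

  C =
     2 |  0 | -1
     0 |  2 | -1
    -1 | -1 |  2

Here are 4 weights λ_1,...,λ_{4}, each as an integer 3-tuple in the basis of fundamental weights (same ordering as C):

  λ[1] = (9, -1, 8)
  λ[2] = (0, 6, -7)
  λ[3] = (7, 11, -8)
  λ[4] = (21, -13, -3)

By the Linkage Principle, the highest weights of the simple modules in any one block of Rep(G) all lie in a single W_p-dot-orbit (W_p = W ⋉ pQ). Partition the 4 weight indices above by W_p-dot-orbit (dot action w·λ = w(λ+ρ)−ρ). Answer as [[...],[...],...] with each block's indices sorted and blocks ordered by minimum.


A_3 Cartan matrix, 3 simple roots permuted; ρ=(1,1,1).

W_7-reps of the 4 weights in Ā_7 (same 3-coord order as C):

  [1] (2, 2, 0);  [2] (5, 1, 1);  [3] (5, 1, 1);  [4] (5, 1, 1)

These 4 weights hit 2 W_7-dot-orbits; sizes (1, 3):

[[1], [2, 3, 4]]


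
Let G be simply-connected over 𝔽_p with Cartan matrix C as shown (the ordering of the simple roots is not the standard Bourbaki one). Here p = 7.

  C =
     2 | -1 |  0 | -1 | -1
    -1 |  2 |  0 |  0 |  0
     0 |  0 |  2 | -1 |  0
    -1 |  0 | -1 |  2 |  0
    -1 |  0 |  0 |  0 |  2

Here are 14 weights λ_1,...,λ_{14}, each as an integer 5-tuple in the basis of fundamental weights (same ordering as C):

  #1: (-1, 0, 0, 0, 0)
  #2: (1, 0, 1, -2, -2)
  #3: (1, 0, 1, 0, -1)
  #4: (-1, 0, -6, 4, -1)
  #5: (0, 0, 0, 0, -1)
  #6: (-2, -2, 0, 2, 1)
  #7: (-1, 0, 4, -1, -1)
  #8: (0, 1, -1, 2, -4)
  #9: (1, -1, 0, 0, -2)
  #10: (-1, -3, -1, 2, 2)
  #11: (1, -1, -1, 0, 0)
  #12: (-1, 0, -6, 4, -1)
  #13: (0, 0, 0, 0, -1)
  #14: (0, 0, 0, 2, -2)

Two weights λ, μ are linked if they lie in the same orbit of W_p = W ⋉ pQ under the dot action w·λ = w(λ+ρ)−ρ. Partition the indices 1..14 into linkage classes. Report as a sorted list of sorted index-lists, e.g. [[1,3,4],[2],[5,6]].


Dynkin diagram of C (from the 8 off-diagonal −1 entries): D_5.

λ_j+ρ reflected into Ā_7 (⟨·,θ^∨⟩≤7); 5-tuples as given:

  λ_1 → (0, 1, 1, 1, 1)
  λ_2 → (0, 1, 1, 1, 1)
  λ_3 → (1, 1, 1, 1, 0)
  λ_4 → (0, 1, 5, 0, 0)
  λ_5 → (1, 1, 1, 1, 0)
  λ_6 → (1, 1, 1, 1, 0)
  λ_7 → (0, 1, 5, 0, 0)
  λ_8 → (2, 0, 0, 1, 1)
  λ_9 → (1, 0, 1, 1, 1)
  λ_10 → (2, 0, 0, 1, 1)
  λ_11 → (2, 0, 0, 1, 1)
  λ_12 → (0, 1, 5, 0, 0)
  λ_13 → (1, 1, 1, 1, 0)
  λ_14 → (0, 1, 1, 1, 1)

Linkage partition of the 14 weights (5 classes, p=7):

[[1, 2, 14], [3, 5, 6, 13], [4, 7, 12], [8, 10, 11], [9]]


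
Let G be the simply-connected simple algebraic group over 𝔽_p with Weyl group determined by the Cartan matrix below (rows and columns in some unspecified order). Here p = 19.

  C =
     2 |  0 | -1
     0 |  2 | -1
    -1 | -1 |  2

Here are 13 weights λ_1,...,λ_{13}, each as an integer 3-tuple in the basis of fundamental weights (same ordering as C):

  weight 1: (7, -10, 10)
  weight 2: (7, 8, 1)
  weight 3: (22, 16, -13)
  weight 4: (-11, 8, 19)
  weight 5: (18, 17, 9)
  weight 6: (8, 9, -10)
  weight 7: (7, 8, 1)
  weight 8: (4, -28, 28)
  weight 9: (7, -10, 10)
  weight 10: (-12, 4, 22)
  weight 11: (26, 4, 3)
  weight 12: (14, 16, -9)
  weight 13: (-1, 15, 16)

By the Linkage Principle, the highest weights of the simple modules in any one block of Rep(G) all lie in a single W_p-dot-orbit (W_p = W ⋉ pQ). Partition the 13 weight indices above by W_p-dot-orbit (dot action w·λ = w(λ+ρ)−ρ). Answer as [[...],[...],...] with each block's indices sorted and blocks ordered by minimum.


C ↔ A_3 under row/col permutation; |W(A_3)| = 24.

Alcove-folded reps (p=19, 13 weights, presented ϖ-order):

  [1] (8, 9, 2) · [2] (8, 9, 2) · [3] (2, 4, 8) · [4] (0, 1, 9) · [5] (0, 1, 9) · [6] (0, 1, 9) · [7] (8, 9, 2) · [8] (2, 4, 8) · [9] (8, 9, 2) · [10] (2, 4, 8) · [11] (2, 4, 8) · [12] (2, 4, 8) · [13] (14, 2, 3)

Grouping the 13 weights by Ā_19-representative: 4 linkage classes.

[[1, 2, 7, 9], [3, 8, 10, 11, 12], [4, 5, 6], [13]]
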